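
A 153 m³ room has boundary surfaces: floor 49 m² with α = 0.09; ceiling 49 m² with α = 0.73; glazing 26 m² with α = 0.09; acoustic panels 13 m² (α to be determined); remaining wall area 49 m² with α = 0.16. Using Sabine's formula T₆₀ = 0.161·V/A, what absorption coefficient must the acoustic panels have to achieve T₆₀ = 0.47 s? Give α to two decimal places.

A = 0.161·V/T₆₀ = 0.161·153/0.47 = 52.41 m² sabins.
Absorption from the other surfaces = 49·0.09 + 49·0.73 + 26·0.09 + 49·0.16 = 50.36 m², so the acoustic panels must supply 2.05 m² over 13 m².
α = 2.05/13 = 0.158.

0.16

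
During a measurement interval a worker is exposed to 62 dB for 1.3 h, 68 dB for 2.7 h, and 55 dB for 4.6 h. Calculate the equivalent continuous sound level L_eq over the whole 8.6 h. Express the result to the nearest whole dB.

64 dB

The energy average is taken in the linear domain: L_eq = 10·log₁₀[(Σ tᵢ·10^(Lᵢ/10))/T], T = 8.6 h.
Σ tᵢ·10^(Lᵢ/10) = 1.3·10^(62/10) + 2.7·10^(68/10) + 4.6·10^(55/10) = 2.055e+07.
L_eq = 10·log₁₀(2.055e+07/8.6) = 63.78 dB.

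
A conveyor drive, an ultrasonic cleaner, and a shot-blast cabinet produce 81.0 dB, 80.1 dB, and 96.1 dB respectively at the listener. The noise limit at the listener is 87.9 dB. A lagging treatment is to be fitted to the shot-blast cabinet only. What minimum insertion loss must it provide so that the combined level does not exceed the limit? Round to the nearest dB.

Fixed contribution from the other sources: Σ 10^(L/10) = 10^(81.0/10) + 10^(80.1/10) = 2.282e+08 (83.58 dB).
To meet 87.9 dB overall, the treated shot-blast cabinet may contribute at most 10^(87.9/10) − 2.282e+08 = 3.884e+08, i.e. 85.89 dB.
So the shot-blast cabinet must be reduced from 96.1 to 85.89 dB: IL = 10.21 dB.

10 dB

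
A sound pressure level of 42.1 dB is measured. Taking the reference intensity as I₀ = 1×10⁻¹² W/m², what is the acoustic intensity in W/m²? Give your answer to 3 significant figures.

1.62e-08 W/m²

L = 10·log₁₀(I/I₀) ⇒ I = I₀·10^(L/10) = 10⁻¹² × 10^4.21.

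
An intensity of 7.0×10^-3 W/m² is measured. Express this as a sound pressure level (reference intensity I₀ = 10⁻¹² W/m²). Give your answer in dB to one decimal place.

98.5 dB

I/I₀ = 7.0×10^-3/10⁻¹² = 7.0×10^9, and L = 10·log₁₀(I/I₀).
L = 10·(0.8451 + 9) = 98.45 dB.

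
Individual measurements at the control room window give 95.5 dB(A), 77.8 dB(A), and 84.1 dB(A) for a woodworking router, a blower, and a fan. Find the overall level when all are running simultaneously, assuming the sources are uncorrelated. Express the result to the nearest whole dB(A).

96 dB(A)

For uncorrelated sources the intensities add, so convert each level to linear form, sum, and take 10·log₁₀ of the total.
Σ 10^(L/10) = 10^(95.5/10) + 10^(77.8/10) + 10^(84.1/10) = 3.865e+09.
L_total = 10·log₁₀(3.865e+09) = 95.87 dB(A).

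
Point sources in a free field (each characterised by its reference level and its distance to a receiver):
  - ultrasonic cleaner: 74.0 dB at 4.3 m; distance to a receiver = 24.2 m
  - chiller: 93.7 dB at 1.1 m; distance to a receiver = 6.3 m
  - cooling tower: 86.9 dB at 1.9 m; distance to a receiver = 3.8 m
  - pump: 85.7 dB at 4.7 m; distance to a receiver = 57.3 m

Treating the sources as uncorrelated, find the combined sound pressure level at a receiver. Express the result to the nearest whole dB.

Apply inverse-square spreading to bring every level to the receiver, then sum 10^(L/10).
ultrasonic cleaner: 74.0 − 20·log₁₀(24.2/4.3) = 74.0 − 15.01 = 58.99 dB.
chiller: 93.7 − 20·log₁₀(6.3/1.1) = 93.7 − 15.16 = 78.54 dB.
cooling tower: 86.9 − 20·log₁₀(3.8/1.9) = 86.9 − 6.02 = 80.88 dB.
pump: 85.7 − 20·log₁₀(57.3/4.7) = 85.7 − 21.72 = 63.98 dB.
Σ 10^(L/10) = 1.972e+08 → L_total = 10·log₁₀(1.972e+08) = 82.95 dB.

83 dB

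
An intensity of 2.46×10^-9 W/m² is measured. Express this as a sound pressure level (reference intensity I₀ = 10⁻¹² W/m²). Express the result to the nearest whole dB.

34 dB

I/I₀ = 2.46×10^-9/10⁻¹² = 2.46×10^3, and L = 10·log₁₀(I/I₀).
L = 10·(0.3909 + 3) = 33.91 dB.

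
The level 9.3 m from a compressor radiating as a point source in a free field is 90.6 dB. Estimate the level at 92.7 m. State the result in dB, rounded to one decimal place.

Point-source attenuation: ΔL = 20·log₁₀(r₂/r₁) = 20·log₁₀(92.7/9.3) = 19.972 dB.
L₂ = 90.6 − 20·log₁₀(92.7/9.3) = 90.6 − 19.972 = 70.63 dB.

70.6 dB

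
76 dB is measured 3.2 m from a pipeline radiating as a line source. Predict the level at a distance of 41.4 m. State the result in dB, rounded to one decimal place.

64.9 dB

For a line source, L₂ = L₁ − 10·log₁₀(r₂/r₁).
L₂ = 76 − 10·log₁₀(41.4/3.2) = 76 − 11.119 = 64.88 dB.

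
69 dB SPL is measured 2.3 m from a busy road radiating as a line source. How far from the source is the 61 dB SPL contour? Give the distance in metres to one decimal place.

14.5 m

For a line source L₁ − L₂ = 10·log₁₀(r₂/r₁), so r₂ = r₁·10^((L₁−L₂)/10).
r₂ = 2.3·10^((69−61)/10) = 2.3·10^(8.0/10) = 14.51 m.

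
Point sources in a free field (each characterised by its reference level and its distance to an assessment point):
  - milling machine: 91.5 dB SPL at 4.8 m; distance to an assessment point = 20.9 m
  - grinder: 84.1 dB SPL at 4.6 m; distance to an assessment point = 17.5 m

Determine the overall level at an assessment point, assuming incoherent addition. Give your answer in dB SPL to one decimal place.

79.7 dB SPL

Apply inverse-square spreading to bring every level to the receiver, then sum 10^(L/10).
milling machine: 91.5 − 20·log₁₀(20.9/4.8) = 91.5 − 12.78 = 78.72 dB SPL.
grinder: 84.1 − 20·log₁₀(17.5/4.6) = 84.1 − 11.61 = 72.49 dB SPL.
Σ 10^(L/10) = 9.227e+07 → L_total = 10·log₁₀(9.227e+07) = 79.65 dB SPL.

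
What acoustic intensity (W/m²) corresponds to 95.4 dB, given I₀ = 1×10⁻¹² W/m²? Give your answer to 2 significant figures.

I/I₀ = 10^(95.4/10) = 3.467e+09, so I = 3.467e+09 × 10⁻¹² W/m².

0.0035 W/m²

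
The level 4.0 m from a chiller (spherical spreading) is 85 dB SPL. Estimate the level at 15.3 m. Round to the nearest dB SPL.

Point-source attenuation: ΔL = 20·log₁₀(r₂/r₁) = 20·log₁₀(15.3/4.0) = 11.653 dB.
L₂ = 85 − 20·log₁₀(15.3/4.0) = 85 − 11.653 = 73.35 dB SPL.

73 dB SPL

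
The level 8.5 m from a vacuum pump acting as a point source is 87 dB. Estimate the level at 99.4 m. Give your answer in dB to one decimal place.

65.6 dB

For a point source, L₂ = L₁ − 20·log₁₀(r₂/r₁).
L₂ = 87 − 20·log₁₀(99.4/8.5) = 87 − 21.359 = 65.64 dB.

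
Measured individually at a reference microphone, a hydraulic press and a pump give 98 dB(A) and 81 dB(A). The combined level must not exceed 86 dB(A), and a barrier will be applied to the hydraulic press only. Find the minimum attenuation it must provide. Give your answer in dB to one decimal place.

13.7 dB

The untreated sources together contribute 10^(81/10) = 1.259e+08, i.e. 81.00 dB(A).
To meet 86 dB(A) overall, the treated hydraulic press may contribute at most 10^(86/10) − 1.259e+08 = 2.722e+08, i.e. 84.35 dB(A).
So the hydraulic press must be reduced from 98 to 84.35 dB(A): IL = 13.65 dB.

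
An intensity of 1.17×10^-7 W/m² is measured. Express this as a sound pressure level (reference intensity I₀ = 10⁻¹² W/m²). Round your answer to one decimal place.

Dividing by I₀ shifts the exponent by 12: I/I₀ = 1.17×10^5.
L = 10·(0.0682 + 5) = 50.68 dB.

50.7 dB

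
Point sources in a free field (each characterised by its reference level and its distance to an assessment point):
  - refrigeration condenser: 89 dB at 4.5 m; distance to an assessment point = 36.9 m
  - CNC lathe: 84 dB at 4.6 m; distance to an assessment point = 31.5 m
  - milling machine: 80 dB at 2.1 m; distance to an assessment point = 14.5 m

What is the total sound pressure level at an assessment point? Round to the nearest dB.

First find each source's level at the receiver (point-source: −20·log₁₀(r/r_ref)), then combine on an intensity basis.
refrigeration condenser: 89 − 20·log₁₀(36.9/4.5) = 89 − 18.28 = 70.72 dB.
CNC lathe: 84 − 20·log₁₀(31.5/4.6) = 84 − 16.71 = 67.29 dB.
milling machine: 80 − 20·log₁₀(14.5/2.1) = 80 − 16.78 = 63.22 dB.
Σ 10^(L/10) = 1.927e+07 → L_total = 10·log₁₀(1.927e+07) = 72.85 dB.

73 dB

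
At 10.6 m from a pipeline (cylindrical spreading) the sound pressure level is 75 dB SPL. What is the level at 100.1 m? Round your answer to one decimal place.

65.2 dB SPL

Cylindrical spreading from a line source gives a 10·log₁₀(r₂/r₁) drop.
L₂ = 75 − 10·log₁₀(100.1/10.6) = 75 − 9.751 = 65.25 dB SPL.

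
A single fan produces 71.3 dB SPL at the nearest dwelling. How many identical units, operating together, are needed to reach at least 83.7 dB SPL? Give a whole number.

Need L₁ + 10·log₁₀ N ≥ 83.7, i.e. log₁₀ N ≥ 1.24.
N ≥ 10^(12.4/10) = 17.378, so N = 18.

18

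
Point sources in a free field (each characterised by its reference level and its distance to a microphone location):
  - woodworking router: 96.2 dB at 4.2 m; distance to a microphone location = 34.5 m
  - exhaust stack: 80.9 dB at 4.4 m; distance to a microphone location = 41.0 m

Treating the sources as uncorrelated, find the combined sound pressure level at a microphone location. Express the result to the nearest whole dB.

78 dB

First find each source's level at the receiver (point-source: −20·log₁₀(r/r_ref)), then combine on an intensity basis.
woodworking router: 96.2 − 20·log₁₀(34.5/4.2) = 96.2 − 18.29 = 77.91 dB.
exhaust stack: 80.9 − 20·log₁₀(41.0/4.4) = 80.9 − 19.39 = 61.51 dB.
Σ 10^(L/10) = 6.320e+07 → L_total = 10·log₁₀(6.320e+07) = 78.01 dB.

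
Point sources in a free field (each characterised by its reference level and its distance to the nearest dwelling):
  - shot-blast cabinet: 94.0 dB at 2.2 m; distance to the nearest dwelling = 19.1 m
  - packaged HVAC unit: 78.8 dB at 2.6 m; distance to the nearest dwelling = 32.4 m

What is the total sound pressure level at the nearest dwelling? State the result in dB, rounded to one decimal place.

First find each source's level at the receiver (point-source: −20·log₁₀(r/r_ref)), then combine on an intensity basis.
shot-blast cabinet: 94.0 − 20·log₁₀(19.1/2.2) = 94.0 − 18.77 = 75.23 dB.
packaged HVAC unit: 78.8 − 20·log₁₀(32.4/2.6) = 78.8 − 21.91 = 56.89 dB.
Σ 10^(L/10) = 3.381e+07 → L_total = 10·log₁₀(3.381e+07) = 75.29 dB.

75.3 dB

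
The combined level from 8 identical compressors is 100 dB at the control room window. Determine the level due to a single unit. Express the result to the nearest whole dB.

For N identical incoherent sources L_total = L₁ + 10·log₁₀ N, so L₁ = 100 − 10·log₁₀(8) = 100 − 9.031.

91 dB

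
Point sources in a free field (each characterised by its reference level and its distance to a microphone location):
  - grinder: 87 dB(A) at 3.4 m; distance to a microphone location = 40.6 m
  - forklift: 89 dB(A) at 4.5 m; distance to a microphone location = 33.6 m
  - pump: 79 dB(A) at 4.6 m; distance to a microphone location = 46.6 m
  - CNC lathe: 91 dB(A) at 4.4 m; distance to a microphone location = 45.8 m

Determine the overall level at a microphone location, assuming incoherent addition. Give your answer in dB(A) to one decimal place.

74.8 dB(A)

Propagate each source to the receiver with L = L_ref − 20·log₁₀(r/r_ref), then add intensities.
grinder: 87 − 20·log₁₀(40.6/3.4) = 87 − 21.54 = 65.46 dB(A).
forklift: 89 − 20·log₁₀(33.6/4.5) = 89 − 17.46 = 71.54 dB(A).
pump: 79 − 20·log₁₀(46.6/4.6) = 79 − 20.11 = 58.89 dB(A).
CNC lathe: 91 − 20·log₁₀(45.8/4.4) = 91 − 20.35 = 70.65 dB(A).
Σ 10^(L/10) = 3.016e+07 → L_total = 10·log₁₀(3.016e+07) = 74.79 dB(A).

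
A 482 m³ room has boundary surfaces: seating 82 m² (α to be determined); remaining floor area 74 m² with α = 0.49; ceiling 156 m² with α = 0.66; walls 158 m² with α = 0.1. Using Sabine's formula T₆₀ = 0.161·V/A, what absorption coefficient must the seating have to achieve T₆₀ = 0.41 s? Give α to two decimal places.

0.42

A = 0.161·V/T₆₀ = 0.161·482/0.41 = 189.27 m² sabins.
Absorption from the other surfaces = 74·0.49 + 156·0.66 + 158·0.1 = 155.02 m², so the seating must supply 34.25 m² over 82 m².
α = 34.25/82 = 0.418.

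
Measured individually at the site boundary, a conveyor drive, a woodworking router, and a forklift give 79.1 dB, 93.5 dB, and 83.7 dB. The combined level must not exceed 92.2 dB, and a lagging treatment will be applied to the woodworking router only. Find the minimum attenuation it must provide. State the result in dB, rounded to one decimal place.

Everything except the woodworking router sums to 10^(79.1/10) + 10^(83.7/10) = 3.157e+08 in linear terms, 84.99 dB.
The limit corresponds to 10^(92.2/10) = 1.660e+09; subtracting the fixed part leaves 1.344e+09 for the woodworking router, i.e. 91.28 dB.
So the woodworking router must be reduced from 93.5 to 91.28 dB: IL = 2.22 dB.

2.2 dB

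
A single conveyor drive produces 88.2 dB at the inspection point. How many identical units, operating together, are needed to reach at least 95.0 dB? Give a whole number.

Need L₁ + 10·log₁₀ N ≥ 95.0, i.e. log₁₀ N ≥ 0.68.
N ≥ 10^(6.8/10) = 4.786, so N = 5.

5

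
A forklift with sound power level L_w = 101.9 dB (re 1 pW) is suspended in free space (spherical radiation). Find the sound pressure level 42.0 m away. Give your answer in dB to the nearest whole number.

58 dB

Free-field spherical radiation: L_p = L_w − 10·log₁₀(4π·r²), r = 42.0 m.
4π·r² = 2.217e+04 m², 10·log₁₀ of that is 43.457 dB.
L_p = 101.9 − 43.457 = 58.44 dB.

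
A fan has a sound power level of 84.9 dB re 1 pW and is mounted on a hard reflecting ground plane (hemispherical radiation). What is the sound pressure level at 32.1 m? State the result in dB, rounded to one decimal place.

46.8 dB

L_p = L_w − 10·log₁₀(2π·r²) with r = 32.1 m.
2π·r² = 6474 m², 10·log₁₀ of that is 38.112 dB.
L_p = 84.9 − 38.112 = 46.79 dB.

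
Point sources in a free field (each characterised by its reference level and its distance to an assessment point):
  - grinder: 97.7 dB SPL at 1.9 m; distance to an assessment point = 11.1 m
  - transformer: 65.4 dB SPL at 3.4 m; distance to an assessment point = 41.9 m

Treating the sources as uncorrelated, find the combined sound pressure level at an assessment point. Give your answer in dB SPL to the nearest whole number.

Apply inverse-square spreading to bring every level to the receiver, then sum 10^(L/10).
grinder: 97.7 − 20·log₁₀(11.1/1.9) = 97.7 − 15.33 = 82.37 dB SPL.
transformer: 65.4 − 20·log₁₀(41.9/3.4) = 65.4 − 21.81 = 43.59 dB SPL.
Σ 10^(L/10) = 1.726e+08 → L_total = 10·log₁₀(1.726e+08) = 82.37 dB SPL.

82 dB SPL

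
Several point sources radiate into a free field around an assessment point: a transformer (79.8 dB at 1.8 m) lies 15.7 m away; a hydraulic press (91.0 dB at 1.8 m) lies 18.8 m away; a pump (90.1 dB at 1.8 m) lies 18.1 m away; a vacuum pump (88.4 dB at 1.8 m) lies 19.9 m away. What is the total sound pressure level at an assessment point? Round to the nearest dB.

First find each source's level at the receiver (point-source: −20·log₁₀(r/r_ref)), then combine on an intensity basis.
transformer: 79.8 − 20·log₁₀(15.7/1.8) = 79.8 − 18.81 = 60.99 dB.
hydraulic press: 91.0 − 20·log₁₀(18.8/1.8) = 91.0 − 20.38 = 70.62 dB.
pump: 90.1 − 20·log₁₀(18.1/1.8) = 90.1 − 20.05 = 70.05 dB.
vacuum pump: 88.4 − 20·log₁₀(19.9/1.8) = 88.4 − 20.87 = 67.53 dB.
Σ 10^(L/10) = 2.858e+07 → L_total = 10·log₁₀(2.858e+07) = 74.56 dB.

75 dB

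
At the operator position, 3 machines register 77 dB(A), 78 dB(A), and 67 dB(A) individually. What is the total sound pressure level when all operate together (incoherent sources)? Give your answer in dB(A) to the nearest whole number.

Incoherent sources combine by intensity addition: L_total = 10·log₁₀(Σ 10^(L_i/10)).
Σ 10^(L/10) = 10^(77/10) + 10^(78/10) + 10^(67/10) = 1.182e+08.
L_total = 10·log₁₀(1.182e+08) = 80.73 dB(A).

81 dB(A)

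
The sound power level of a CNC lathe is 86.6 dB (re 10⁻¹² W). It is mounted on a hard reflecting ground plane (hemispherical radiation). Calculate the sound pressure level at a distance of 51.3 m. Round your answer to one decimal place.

44.4 dB

Free-field hemispherical radiation: L_p = L_w − 10·log₁₀(2π·r²), r = 51.3 m.
2π·r² = 1.654e+04 m², 10·log₁₀ of that is 42.184 dB.
L_p = 86.6 − 42.184 = 44.42 dB.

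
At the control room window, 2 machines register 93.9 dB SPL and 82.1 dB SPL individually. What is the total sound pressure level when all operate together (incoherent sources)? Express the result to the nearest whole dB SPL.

94 dB SPL

For uncorrelated sources the intensities add, so convert each level to linear form, sum, and take 10·log₁₀ of the total.
Σ 10^(L/10) = 10^(93.9/10) + 10^(82.1/10) = 2.617e+09.
L_total = 10·log₁₀(2.617e+09) = 94.18 dB SPL.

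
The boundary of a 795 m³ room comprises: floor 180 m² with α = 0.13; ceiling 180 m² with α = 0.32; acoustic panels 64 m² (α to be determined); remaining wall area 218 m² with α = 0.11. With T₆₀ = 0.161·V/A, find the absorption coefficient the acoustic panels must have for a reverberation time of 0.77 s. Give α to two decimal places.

0.96

Required total absorption A = 0.161·795/0.77 = 166.23 m².
Absorption from the other surfaces = 180·0.13 + 180·0.32 + 218·0.11 = 104.98 m², so the acoustic panels must supply 61.25 m² over 64 m².
α = 61.25/64 = 0.957.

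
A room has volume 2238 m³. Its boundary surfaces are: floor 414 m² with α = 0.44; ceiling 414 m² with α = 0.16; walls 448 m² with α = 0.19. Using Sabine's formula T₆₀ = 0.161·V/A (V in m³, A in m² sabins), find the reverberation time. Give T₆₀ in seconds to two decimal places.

1.08 s

Total absorption A = 414·0.44 + 414·0.16 + 448·0.19 = 333.52 m² sabins.
T₆₀ = 0.161 × 2238 / 333.52 = 1.080 s.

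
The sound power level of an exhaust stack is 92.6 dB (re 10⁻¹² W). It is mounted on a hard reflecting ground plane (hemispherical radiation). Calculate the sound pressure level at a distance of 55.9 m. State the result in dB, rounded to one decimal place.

49.7 dB

The power spreads over a hemisphere of area 2π·r², so L_p = L_w − 10·log₁₀(2π·r²).
2π·r² = 1.963e+04 m², 10·log₁₀ of that is 42.930 dB.
L_p = 92.6 − 42.930 = 49.67 dB.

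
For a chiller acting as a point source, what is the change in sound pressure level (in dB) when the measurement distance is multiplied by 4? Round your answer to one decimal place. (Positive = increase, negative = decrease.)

A point source loses 6 dB per doubling of distance; generally ΔL = −20·log₁₀(r₂/r₁).
ΔL = −20·log₁₀(4) = -12.04 dB.

-12.0 dB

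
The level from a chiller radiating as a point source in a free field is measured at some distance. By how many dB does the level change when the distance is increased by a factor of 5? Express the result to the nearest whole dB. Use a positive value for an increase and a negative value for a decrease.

-14 dB

A point source loses 6 dB per doubling of distance; generally ΔL = −20·log₁₀(r₂/r₁).
ΔL = −20·log₁₀(5) = -13.98 dB.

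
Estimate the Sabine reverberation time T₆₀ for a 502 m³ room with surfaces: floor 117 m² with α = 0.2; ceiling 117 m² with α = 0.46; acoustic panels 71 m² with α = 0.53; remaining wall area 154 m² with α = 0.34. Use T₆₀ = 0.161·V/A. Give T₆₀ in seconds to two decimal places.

0.48 s

A = Σ Sᵢαᵢ = 117·0.2 + 117·0.46 + 71·0.53 + 154·0.34 = 167.21 m².
T₆₀ = 0.161·V/A = 0.161·502/167.21 = 0.483 s.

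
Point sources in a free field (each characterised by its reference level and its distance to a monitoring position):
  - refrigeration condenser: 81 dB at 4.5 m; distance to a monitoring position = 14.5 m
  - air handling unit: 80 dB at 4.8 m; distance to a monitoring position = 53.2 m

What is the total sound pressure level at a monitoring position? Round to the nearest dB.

71 dB

First find each source's level at the receiver (point-source: −20·log₁₀(r/r_ref)), then combine on an intensity basis.
refrigeration condenser: 81 − 20·log₁₀(14.5/4.5) = 81 − 10.16 = 70.84 dB.
air handling unit: 80 − 20·log₁₀(53.2/4.8) = 80 − 20.89 = 59.11 dB.
Σ 10^(L/10) = 1.294e+07 → L_total = 10·log₁₀(1.294e+07) = 71.12 dB.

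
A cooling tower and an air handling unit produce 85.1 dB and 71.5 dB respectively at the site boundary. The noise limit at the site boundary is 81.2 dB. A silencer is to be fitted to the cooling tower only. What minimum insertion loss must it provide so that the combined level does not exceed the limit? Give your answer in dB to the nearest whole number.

4 dB

Fixed contribution from the other source: Σ 10^(L/10) = 10^(71.5/10) = 1.413e+07 (71.50 dB).
To meet 81.2 dB overall, the treated cooling tower may contribute at most 10^(81.2/10) − 1.413e+07 = 1.177e+08, i.e. 80.71 dB.
So the cooling tower must be reduced from 85.1 to 80.71 dB: IL = 4.39 dB.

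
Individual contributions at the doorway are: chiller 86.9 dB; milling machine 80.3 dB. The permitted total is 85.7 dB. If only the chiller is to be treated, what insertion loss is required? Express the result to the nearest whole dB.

Everything except the chiller sums to 10^(80.3/10) = 1.072e+08 in linear terms, 80.30 dB.
The limit corresponds to 10^(85.7/10) = 3.715e+08; subtracting the fixed part leaves 2.644e+08 for the chiller, i.e. 84.22 dB.
Required insertion loss = 86.9 − 84.22 = 2.68 dB.

3 dB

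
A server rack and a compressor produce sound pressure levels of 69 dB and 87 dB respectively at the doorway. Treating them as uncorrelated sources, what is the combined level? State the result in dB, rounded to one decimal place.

Incoherent sources combine by intensity addition: L_total = 10·log₁₀(Σ 10^(L_i/10)).
Σ 10^(L/10) = 10^(69/10) + 10^(87/10) = 5.091e+08.
L_total = 10·log₁₀(5.091e+08) = 87.07 dB.

87.1 dB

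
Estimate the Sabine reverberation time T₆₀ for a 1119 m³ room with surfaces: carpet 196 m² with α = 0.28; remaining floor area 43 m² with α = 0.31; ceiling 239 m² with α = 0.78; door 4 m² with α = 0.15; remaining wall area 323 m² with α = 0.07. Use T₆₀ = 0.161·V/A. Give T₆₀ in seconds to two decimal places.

0.65 s

Total absorption A = 196·0.28 + 43·0.31 + 239·0.78 + 4·0.15 + 323·0.07 = 277.84 m² sabins.
T₆₀ = 0.161 × 1119 / 277.84 = 0.648 s.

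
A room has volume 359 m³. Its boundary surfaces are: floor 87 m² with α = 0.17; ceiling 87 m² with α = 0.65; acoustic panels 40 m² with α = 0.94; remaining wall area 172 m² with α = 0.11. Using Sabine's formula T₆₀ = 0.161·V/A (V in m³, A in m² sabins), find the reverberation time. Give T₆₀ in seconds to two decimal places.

A = Σ Sᵢαᵢ = 87·0.17 + 87·0.65 + 40·0.94 + 172·0.11 = 127.86 m².
T₆₀ = 0.161 × 359 / 127.86 = 0.452 s.

0.45 s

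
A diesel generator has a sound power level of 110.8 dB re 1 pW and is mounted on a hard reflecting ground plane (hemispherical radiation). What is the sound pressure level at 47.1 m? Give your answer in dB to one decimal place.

The power spreads over a hemisphere of area 2π·r², so L_p = L_w − 10·log₁₀(2π·r²).
2π·r² = 1.394e+04 m², 10·log₁₀ of that is 41.442 dB.
L_p = 110.8 − 41.442 = 69.36 dB.

69.4 dB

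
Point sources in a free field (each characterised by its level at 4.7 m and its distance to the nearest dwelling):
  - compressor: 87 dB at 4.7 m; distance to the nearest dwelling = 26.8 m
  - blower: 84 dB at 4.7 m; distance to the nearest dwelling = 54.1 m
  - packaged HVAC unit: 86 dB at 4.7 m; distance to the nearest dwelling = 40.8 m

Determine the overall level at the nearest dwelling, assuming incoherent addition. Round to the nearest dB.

Propagate each source to the receiver with L = L_ref − 20·log₁₀(r/r_ref), then add intensities.
compressor: 87 − 20·log₁₀(26.8/4.7) = 87 − 15.12 = 71.88 dB.
blower: 84 − 20·log₁₀(54.1/4.7) = 84 − 21.22 = 62.78 dB.
packaged HVAC unit: 86 − 20·log₁₀(40.8/4.7) = 86 − 18.77 = 67.23 dB.
Σ 10^(L/10) = 2.259e+07 → L_total = 10·log₁₀(2.259e+07) = 73.54 dB.

74 dB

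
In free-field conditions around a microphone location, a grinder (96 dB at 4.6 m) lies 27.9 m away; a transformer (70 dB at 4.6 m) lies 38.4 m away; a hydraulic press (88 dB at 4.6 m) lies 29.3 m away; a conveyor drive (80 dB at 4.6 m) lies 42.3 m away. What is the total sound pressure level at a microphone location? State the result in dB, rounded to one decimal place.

81.0 dB

First find each source's level at the receiver (point-source: −20·log₁₀(r/r_ref)), then combine on an intensity basis.
grinder: 96 − 20·log₁₀(27.9/4.6) = 96 − 15.66 = 80.34 dB.
transformer: 70 − 20·log₁₀(38.4/4.6) = 70 − 18.43 = 51.57 dB.
hydraulic press: 88 − 20·log₁₀(29.3/4.6) = 88 − 16.08 = 71.92 dB.
conveyor drive: 80 − 20·log₁₀(42.3/4.6) = 80 − 19.27 = 60.73 dB.
Σ 10^(L/10) = 1.251e+08 → L_total = 10·log₁₀(1.251e+08) = 80.97 dB.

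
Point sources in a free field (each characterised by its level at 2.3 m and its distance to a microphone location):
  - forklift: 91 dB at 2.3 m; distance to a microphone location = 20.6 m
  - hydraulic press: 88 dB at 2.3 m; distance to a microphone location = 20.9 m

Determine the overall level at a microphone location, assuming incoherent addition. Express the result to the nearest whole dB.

First find each source's level at the receiver (point-source: −20·log₁₀(r/r_ref)), then combine on an intensity basis.
forklift: 91 − 20·log₁₀(20.6/2.3) = 91 − 19.04 = 71.96 dB.
hydraulic press: 88 − 20·log₁₀(20.9/2.3) = 88 − 19.17 = 68.83 dB.
Σ 10^(L/10) = 2.333e+07 → L_total = 10·log₁₀(2.333e+07) = 73.68 dB.

74 dB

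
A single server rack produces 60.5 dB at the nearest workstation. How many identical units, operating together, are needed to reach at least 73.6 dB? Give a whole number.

N identical sources give L₁ + 10·log₁₀ N, so require 10·log₁₀ N ≥ 73.6 − 60.5 = 13.1 dB.
N ≥ 10^(13.1/10) = 20.417, so N = 21.

21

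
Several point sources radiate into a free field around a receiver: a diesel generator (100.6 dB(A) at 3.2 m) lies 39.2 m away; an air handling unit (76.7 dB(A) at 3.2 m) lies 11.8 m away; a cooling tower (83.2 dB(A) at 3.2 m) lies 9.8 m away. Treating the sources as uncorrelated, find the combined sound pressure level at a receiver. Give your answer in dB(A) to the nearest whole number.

80 dB(A)

Propagate each source to the receiver with L = L_ref − 20·log₁₀(r/r_ref), then add intensities.
diesel generator: 100.6 − 20·log₁₀(39.2/3.2) = 100.6 − 21.76 = 78.84 dB(A).
air handling unit: 76.7 − 20·log₁₀(11.8/3.2) = 76.7 − 11.33 = 65.37 dB(A).
cooling tower: 83.2 − 20·log₁₀(9.8/3.2) = 83.2 − 9.72 = 73.48 dB(A).
Σ 10^(L/10) = 1.022e+08 → L_total = 10·log₁₀(1.022e+08) = 80.10 dB(A).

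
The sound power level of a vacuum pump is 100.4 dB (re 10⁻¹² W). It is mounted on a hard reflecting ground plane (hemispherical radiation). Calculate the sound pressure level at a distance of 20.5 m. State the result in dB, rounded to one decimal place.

66.2 dB

Free-field hemispherical radiation: L_p = L_w − 10·log₁₀(2π·r²), r = 20.5 m.
2π·r² = 2641 m², 10·log₁₀ of that is 34.217 dB.
L_p = 100.4 − 34.217 = 66.18 dB.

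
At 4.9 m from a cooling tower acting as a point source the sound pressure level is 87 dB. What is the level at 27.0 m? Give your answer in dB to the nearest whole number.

72 dB

Spherical spreading from a point source gives a 20·log₁₀(r₂/r₁) drop.
L₂ = 87 − 20·log₁₀(27.0/4.9) = 87 − 14.823 = 72.18 dB.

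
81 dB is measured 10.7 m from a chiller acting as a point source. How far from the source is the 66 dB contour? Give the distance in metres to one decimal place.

The 15.0 dB drop corresponds to a distance ratio of 10^(15.0/20) for a point source.
r₂ = 10.7·10^((81−66)/20) = 10.7·10^(15.0/20) = 60.17 m.

60.2 m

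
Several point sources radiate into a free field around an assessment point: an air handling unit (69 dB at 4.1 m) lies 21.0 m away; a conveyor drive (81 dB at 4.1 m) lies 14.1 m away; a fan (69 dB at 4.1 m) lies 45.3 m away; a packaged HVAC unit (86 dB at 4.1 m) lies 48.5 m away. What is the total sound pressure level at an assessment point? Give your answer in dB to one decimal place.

Propagate each source to the receiver with L = L_ref − 20·log₁₀(r/r_ref), then add intensities.
air handling unit: 69 − 20·log₁₀(21.0/4.1) = 69 − 14.19 = 54.81 dB.
conveyor drive: 81 − 20·log₁₀(14.1/4.1) = 81 − 10.73 = 70.27 dB.
fan: 69 − 20·log₁₀(45.3/4.1) = 69 − 20.87 = 48.13 dB.
packaged HVAC unit: 86 − 20·log₁₀(48.5/4.1) = 86 − 21.46 = 64.54 dB.
Σ 10^(L/10) = 1.386e+07 → L_total = 10·log₁₀(1.386e+07) = 71.42 dB.

71.4 dB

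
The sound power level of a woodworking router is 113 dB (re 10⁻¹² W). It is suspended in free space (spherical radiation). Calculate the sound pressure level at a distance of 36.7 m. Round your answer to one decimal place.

The power spreads over a sphere of area 4π·r², so L_p = L_w − 10·log₁₀(4π·r²).
4π·r² = 1.693e+04 m², 10·log₁₀ of that is 42.285 dB.
L_p = 113 − 42.285 = 70.71 dB.

70.7 dB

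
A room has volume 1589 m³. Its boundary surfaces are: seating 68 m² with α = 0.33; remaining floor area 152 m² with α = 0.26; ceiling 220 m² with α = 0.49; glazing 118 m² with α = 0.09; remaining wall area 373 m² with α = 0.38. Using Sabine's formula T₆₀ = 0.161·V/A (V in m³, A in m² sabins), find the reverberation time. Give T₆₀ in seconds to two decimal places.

Total absorption A = 68·0.33 + 152·0.26 + 220·0.49 + 118·0.09 + 373·0.38 = 322.12 m² sabins.
T₆₀ = 0.161 × 1589 / 322.12 = 0.794 s.

0.79 s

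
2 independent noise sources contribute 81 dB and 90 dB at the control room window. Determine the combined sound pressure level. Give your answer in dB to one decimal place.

For uncorrelated sources the intensities add, so convert each level to linear form, sum, and take 10·log₁₀ of the total.
Σ 10^(L/10) = 10^(81/10) + 10^(90/10) = 1.126e+09.
L_total = 10·log₁₀(1.126e+09) = 90.51 dB.

90.5 dB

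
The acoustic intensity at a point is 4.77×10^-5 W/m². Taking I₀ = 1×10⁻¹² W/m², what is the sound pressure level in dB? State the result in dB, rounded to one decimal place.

76.8 dB

I/I₀ = 4.77×10^-5/10⁻¹² = 4.77×10^7, and L = 10·log₁₀(I/I₀).
L = 10·(0.6785 + 7) = 76.79 dB.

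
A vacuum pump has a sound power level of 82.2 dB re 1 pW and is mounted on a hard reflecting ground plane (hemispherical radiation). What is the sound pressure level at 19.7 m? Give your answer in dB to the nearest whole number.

L_p = L_w − 10·log₁₀(2π·r²) with r = 19.7 m.
2π·r² = 2438 m², 10·log₁₀ of that is 33.871 dB.
L_p = 82.2 − 33.871 = 48.33 dB.

48 dB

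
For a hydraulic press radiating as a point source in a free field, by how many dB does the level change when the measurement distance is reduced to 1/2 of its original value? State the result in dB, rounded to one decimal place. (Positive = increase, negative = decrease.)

+6.0 dB

A point source loses 6 dB per doubling of distance; generally ΔL = −20·log₁₀(r₂/r₁).
ΔL = −20·log₁₀(0.5) = +6.02 dB.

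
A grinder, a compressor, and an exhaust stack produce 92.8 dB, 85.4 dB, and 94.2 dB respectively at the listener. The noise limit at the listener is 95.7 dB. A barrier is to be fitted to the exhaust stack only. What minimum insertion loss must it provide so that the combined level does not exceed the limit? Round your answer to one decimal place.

Everything except the exhaust stack sums to 10^(92.8/10) + 10^(85.4/10) = 2.252e+09 in linear terms, 93.53 dB.
The limit corresponds to 10^(95.7/10) = 3.715e+09; subtracting the fixed part leaves 1.463e+09 for the exhaust stack, i.e. 91.65 dB.
So the exhaust stack must be reduced from 94.2 to 91.65 dB: IL = 2.55 dB.

2.5 dB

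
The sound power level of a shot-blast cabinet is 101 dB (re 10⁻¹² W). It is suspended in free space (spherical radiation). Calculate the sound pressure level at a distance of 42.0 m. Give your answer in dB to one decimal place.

57.5 dB

The power spreads over a sphere of area 4π·r², so L_p = L_w − 10·log₁₀(4π·r²).
4π·r² = 2.217e+04 m², 10·log₁₀ of that is 43.457 dB.
L_p = 101 − 43.457 = 57.54 dB.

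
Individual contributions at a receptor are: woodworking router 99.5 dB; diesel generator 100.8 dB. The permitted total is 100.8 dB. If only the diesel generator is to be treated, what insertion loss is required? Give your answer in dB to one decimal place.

The untreated sources together contribute 10^(99.5/10) = 8.913e+09, i.e. 99.50 dB.
To meet 100.8 dB overall, the treated diesel generator may contribute at most 10^(100.8/10) − 8.913e+09 = 3.110e+09, i.e. 94.93 dB.
Required insertion loss = 100.8 − 94.93 = 5.87 dB.

5.9 dB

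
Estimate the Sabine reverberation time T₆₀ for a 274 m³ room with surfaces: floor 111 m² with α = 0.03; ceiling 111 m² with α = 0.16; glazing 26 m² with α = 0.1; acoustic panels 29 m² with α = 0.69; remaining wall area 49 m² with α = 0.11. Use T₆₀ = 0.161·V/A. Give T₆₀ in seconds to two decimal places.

0.90 s

Total absorption A = 111·0.03 + 111·0.16 + 26·0.1 + 29·0.69 + 49·0.11 = 49.09 m² sabins.
T₆₀ = 0.161 × 274 / 49.09 = 0.899 s.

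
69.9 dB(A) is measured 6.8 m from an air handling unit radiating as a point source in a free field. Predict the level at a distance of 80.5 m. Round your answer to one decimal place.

Point-source attenuation: ΔL = 20·log₁₀(r₂/r₁) = 20·log₁₀(80.5/6.8) = 21.466 dB.
L₂ = 69.9 − 20·log₁₀(80.5/6.8) = 69.9 − 21.466 = 48.43 dB(A).

48.4 dB(A)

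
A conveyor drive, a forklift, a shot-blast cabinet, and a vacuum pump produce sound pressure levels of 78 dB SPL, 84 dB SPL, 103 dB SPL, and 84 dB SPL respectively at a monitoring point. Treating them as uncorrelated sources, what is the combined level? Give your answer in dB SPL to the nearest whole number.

103 dB SPL

Incoherent sources combine by intensity addition: L_total = 10·log₁₀(Σ 10^(L_i/10)).
Σ 10^(L/10) = 10^(78/10) + 10^(84/10) + 10^(103/10) + 10^(84/10) = 2.052e+10.
L_total = 10·log₁₀(2.052e+10) = 103.12 dB SPL.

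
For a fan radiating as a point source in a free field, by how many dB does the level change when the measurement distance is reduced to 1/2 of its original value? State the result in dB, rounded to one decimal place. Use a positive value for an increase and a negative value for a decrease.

+6.0 dB

With spherical spreading the level changes by −20·log₁₀(r₂/r₁).
ΔL = −20·log₁₀(0.5) = +6.02 dB.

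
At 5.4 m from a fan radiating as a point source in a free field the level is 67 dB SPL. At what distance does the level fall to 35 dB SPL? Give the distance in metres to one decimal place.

215.0 m

The 32.0 dB drop corresponds to a distance ratio of 10^(32.0/20) for a point source.
r₂ = 5.4·10^((67−35)/20) = 5.4·10^(32.0/20) = 214.98 m.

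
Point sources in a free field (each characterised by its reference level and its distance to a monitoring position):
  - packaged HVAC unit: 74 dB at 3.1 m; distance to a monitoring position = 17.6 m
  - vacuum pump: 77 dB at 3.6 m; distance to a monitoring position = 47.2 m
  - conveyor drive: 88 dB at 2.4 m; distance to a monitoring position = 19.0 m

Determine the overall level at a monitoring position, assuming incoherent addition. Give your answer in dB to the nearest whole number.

70 dB

Apply inverse-square spreading to bring every level to the receiver, then sum 10^(L/10).
packaged HVAC unit: 74 − 20·log₁₀(17.6/3.1) = 74 − 15.08 = 58.92 dB.
vacuum pump: 77 − 20·log₁₀(47.2/3.6) = 77 − 22.35 = 54.65 dB.
conveyor drive: 88 − 20·log₁₀(19.0/2.4) = 88 − 17.97 = 70.03 dB.
Σ 10^(L/10) = 1.114e+07 → L_total = 10·log₁₀(1.114e+07) = 70.47 dB.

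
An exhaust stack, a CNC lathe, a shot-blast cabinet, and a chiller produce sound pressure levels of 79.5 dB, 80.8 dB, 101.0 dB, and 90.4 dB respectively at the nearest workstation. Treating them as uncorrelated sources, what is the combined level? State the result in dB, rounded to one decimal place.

Incoherent sources combine by intensity addition: L_total = 10·log₁₀(Σ 10^(L_i/10)).
Σ 10^(L/10) = 10^(79.5/10) + 10^(80.8/10) + 10^(101.0/10) + 10^(90.4/10) = 1.390e+10.
L_total = 10·log₁₀(1.390e+10) = 101.43 dB.

101.4 dB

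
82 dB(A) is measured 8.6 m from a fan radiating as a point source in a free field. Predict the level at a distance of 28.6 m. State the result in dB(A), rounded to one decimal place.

For a point source, L₂ = L₁ − 20·log₁₀(r₂/r₁).
L₂ = 82 − 20·log₁₀(28.6/8.6) = 82 − 10.437 = 71.56 dB(A).

71.6 dB(A)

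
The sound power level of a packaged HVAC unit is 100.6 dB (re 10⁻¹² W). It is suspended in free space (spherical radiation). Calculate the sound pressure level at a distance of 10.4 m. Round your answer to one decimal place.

69.3 dB

The power spreads over a sphere of area 4π·r², so L_p = L_w − 10·log₁₀(4π·r²).
4π·r² = 1359 m², 10·log₁₀ of that is 31.333 dB.
L_p = 100.6 − 31.333 = 69.27 dB.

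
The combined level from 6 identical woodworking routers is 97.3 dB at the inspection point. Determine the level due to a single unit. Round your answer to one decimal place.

89.5 dB

6 equal contributions raise the level by 10·log₁₀ 6 = 7.782 dB, so each unit alone gives 97.3 − 7.782.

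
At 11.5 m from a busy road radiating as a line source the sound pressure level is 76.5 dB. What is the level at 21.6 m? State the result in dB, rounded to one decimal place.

73.8 dB

Line-source attenuation: ΔL = 10·log₁₀(r₂/r₁) = 10·log₁₀(21.6/11.5) = 2.738 dB.
L₂ = 76.5 − 10·log₁₀(21.6/11.5) = 76.5 − 2.738 = 73.76 dB.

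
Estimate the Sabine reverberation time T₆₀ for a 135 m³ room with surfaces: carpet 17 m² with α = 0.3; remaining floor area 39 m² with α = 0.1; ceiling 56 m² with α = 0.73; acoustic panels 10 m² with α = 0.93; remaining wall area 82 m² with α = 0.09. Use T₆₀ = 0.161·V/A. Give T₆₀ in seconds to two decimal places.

A = Σ Sᵢαᵢ = 17·0.3 + 39·0.1 + 56·0.73 + 10·0.93 + 82·0.09 = 66.56 m².
T₆₀ = 0.161 × 135 / 66.56 = 0.327 s.

0.33 s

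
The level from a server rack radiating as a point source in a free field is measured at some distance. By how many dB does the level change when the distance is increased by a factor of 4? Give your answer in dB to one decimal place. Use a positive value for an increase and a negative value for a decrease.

A point source loses 6 dB per doubling of distance; generally ΔL = −20·log₁₀(r₂/r₁).
ΔL = −20·log₁₀(4) = -12.04 dB.

-12.0 dB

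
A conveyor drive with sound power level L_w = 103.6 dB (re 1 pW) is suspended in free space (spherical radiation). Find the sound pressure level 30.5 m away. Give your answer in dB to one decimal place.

62.9 dB

Free-field spherical radiation: L_p = L_w − 10·log₁₀(4π·r²), r = 30.5 m.
4π·r² = 1.169e+04 m², 10·log₁₀ of that is 40.678 dB.
L_p = 103.6 − 40.678 = 62.92 dB.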